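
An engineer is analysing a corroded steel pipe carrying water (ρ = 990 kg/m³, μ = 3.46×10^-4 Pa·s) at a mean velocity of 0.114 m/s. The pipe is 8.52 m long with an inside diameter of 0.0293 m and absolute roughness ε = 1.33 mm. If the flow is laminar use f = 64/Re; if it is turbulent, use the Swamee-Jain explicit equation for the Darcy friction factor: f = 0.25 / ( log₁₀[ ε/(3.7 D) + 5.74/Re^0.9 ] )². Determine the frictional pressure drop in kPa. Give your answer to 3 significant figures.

ΔP ≈ 0.135 kPa

Reynolds number Re = ρVD/μ = 990 · 0.114 · 0.0293 / 0.000346 = 9557.
Re > 4000 → turbulent. Relative roughness ε/D = 0.00133/0.0293 = 0.0454. Swamee-Jain: f = 0.25/(log₁₀[0.0454/3.7 + 5.74/9557^0.9])² = 0.25/(log₁₀[0.0123 + 0.0015])² = 0.25/(-1.861)² = 0.07218.
Darcy-Weisbach: ΔP = f(L/D)(ρV²/2) = 0.07218·(8.52/0.0293)·(990·0.114²/2) = 0.07218·290.8·6.433 = 135 Pa.
ΔP = 135 Pa = 0.135 kPa.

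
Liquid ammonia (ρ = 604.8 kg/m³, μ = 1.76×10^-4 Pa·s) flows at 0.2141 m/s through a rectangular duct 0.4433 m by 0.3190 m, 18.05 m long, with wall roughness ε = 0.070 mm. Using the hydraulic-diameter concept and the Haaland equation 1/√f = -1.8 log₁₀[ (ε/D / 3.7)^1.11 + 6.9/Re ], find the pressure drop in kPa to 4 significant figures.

Hydraulic diameter D_h = 4A/P = 4·(0.4433·0.319)/(2·(0.4433+0.319)) = 0.5657/1.525 = 0.371 m.
Re = ρVD_h/μ = 604.8·0.2141·0.371/0.000176 = 2.73e+05.
ε/D_h = 7e-05/0.371 = 0.000189; Haaland gives 1/√f = -1.8 log₁₀[1.72e-05+2.53e-05] = 7.869, so f = 0.01615.
ΔP = f(L/D_h)(ρV²/2) = 0.01615·18.05/0.371·13.86 = 10.89 Pa.
ΔP = 0.01089 kPa.

ΔP ≈ 0.01089 kPa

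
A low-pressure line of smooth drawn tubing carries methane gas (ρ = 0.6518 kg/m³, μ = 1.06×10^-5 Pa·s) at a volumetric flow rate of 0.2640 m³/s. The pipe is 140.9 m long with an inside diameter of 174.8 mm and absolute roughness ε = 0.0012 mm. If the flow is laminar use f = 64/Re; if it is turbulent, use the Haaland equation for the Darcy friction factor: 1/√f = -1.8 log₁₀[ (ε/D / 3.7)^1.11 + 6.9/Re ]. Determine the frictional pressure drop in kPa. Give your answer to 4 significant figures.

Cross-sectional area A = πD²/4 = π(0.1748)²/4 = 0.024 m²; mean velocity V = Q/A = 0.264/0.024 = 11 m/s.
Reynolds number Re = ρVD/μ = 0.6518 · 11 · 0.1748 / 1.06e-05 = 1.182e+05.
Re > 4000 → turbulent. Relative roughness ε/D = 1.2e-06/0.1748 = 6.86e-06. Haaland: 1/√f = -1.8 log₁₀[(6.86e-06/3.7)^1.11 + 6.9/1.182e+05] = -1.8 log₁₀[4.34e-07 + 5.84e-05] = 7.615, so f = 0.01724.
Darcy-Weisbach: ΔP = f(L/D)(ρV²/2) = 0.01724·(140.9/0.1748)·(0.6518·11²/2) = 0.01724·806.1·39.44 = 548.2 Pa.
ΔP = 548.2 Pa = 0.5482 kPa.

ΔP ≈ 0.5482 kPa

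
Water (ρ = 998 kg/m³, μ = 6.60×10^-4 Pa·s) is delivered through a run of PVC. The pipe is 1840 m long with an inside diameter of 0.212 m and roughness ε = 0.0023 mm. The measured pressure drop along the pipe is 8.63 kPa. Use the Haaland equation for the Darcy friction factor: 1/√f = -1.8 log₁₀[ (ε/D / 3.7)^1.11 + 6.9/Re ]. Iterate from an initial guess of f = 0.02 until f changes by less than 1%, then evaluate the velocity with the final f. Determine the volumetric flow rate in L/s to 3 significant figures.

Rearranging Darcy-Weisbach: V = √(2·ΔP·D/(f·L·ρ)). With ε/D = 2.3e-06/0.212 = 1.08e-05, iterate starting from f = 0.02:
  f = 0.02 → V = √(2·8630·0.212/(0.02·1840·998)) = 0.3156 m/s; Re = ρVD/μ = 1.012e+05; f → 0.01782
  f = 0.01782 → V = 0.3344 m/s; Re = 1.072e+05; f → 0.01761
  f = 0.01761 → V = 0.3364 m/s; Re = 1.078e+05; f → 0.01759
Converged (Δf/f < 1%). With the final f = 0.01759: V = √(2·8630·0.212/(0.01759·1840·998)) = 0.3366 m/s.
Q = V·A = 0.3366·(π/4·0.212²) = 0.01188 m³/s = 11.9 L/s.

Q ≈ 11.9 L/s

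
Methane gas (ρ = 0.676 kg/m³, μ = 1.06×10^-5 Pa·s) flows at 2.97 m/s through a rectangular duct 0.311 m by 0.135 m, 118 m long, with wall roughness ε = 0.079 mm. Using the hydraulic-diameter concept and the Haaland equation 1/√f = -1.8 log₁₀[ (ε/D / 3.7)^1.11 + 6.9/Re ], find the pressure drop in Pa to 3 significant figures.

Hydraulic diameter D_h = 4A/P = 4·(0.311·0.135)/(2·(0.311+0.135)) = 0.1679/0.892 = 0.1883 m.
Re = ρVD_h/μ = 0.676·2.97·0.1883/1.06e-05 = 3.566e+04.
ε/D_h = 7.9e-05/0.1883 = 0.00042; Haaland gives 1/√f = -1.8 log₁₀[4.17e-05+0.000193] = 6.531, so f = 0.02344.
ΔP = f(L/D_h)(ρV²/2) = 0.02344·118/0.1883·2.981 = 43.81 Pa.

ΔP ≈ 43.8 Pa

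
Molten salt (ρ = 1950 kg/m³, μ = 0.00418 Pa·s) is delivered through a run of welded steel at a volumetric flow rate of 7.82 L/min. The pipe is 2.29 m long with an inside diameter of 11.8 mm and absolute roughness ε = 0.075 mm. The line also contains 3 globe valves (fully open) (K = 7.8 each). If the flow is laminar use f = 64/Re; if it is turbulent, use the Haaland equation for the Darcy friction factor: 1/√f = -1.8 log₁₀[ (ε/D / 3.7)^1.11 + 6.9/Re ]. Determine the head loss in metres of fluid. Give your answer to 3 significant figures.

Q = 7.82 L/min = 7.82/60000 = 0.0001303 m³/s.
Cross-sectional area A = πD²/4 = π(0.0118)²/4 = 0.0001094 m²; mean velocity V = Q/A = 0.0001303/0.0001094 = 1.192 m/s.
Reynolds number Re = ρVD/μ = 1950 · 1.192 · 0.0118 / 0.00418 = 6561.
Re > 4000 → turbulent. Relative roughness ε/D = 7.5e-05/0.0118 = 0.00636. Haaland: 1/√f = -1.8 log₁₀[(0.00636/3.7)^1.11 + 6.9/6561] = -1.8 log₁₀[0.000853 + 0.00105] = 4.896, so f = 0.04171.
Total minor-loss coefficient ΣK = 3·7.8 = 23.4.
ΔP = [f·L/D + ΣK]·(ρV²/2) = [0.04171·2.29/0.0118 + 23.4]·(1950·1.192²/2) = [8.095 + 23.4]·1385 = 4.362e+04 Pa.
Head loss h_f = ΔP/(ρg) = 4.362e+04/(1950·9.81) = 2.28 m.

h_f ≈ 2.28 m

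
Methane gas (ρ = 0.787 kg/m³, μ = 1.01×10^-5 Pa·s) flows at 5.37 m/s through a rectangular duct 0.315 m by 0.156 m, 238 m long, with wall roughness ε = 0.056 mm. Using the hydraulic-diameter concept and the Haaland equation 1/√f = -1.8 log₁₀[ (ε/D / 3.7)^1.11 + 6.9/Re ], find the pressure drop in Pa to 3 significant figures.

Hydraulic diameter D_h = 4A/P = 4·(0.315·0.156)/(2·(0.315+0.156)) = 0.1966/0.942 = 0.2087 m.
Re = ρVD_h/μ = 0.787·5.37·0.2087/1.01e-05 = 8.731e+04.
ε/D_h = 5.6e-05/0.2087 = 0.000268; Haaland gives 1/√f = -1.8 log₁₀[2.54e-05+7.9e-05] = 7.166, so f = 0.01947.
ΔP = f(L/D_h)(ρV²/2) = 0.01947·238/0.2087·11.35 = 252 Pa.

ΔP ≈ 252 Pa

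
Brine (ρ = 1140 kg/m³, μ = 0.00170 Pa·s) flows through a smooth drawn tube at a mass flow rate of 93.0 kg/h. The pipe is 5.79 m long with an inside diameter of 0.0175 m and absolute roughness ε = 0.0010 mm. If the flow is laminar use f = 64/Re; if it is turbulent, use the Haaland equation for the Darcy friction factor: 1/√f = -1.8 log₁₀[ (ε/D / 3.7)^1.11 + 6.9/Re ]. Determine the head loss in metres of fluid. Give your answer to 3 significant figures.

h_f ≈ 0.00866 m

ṁ = 93.0 kg/h = 93.0/3600 = 0.02583 kg/s.
A = πD²/4 = π(0.0175)²/4 = 0.0002405 m²; mean velocity V = ṁ/(ρA) = 0.02583/(1140 · 0.0002405) = 0.09421 m/s.
Reynolds number Re = ρVD/μ = 1140 · 0.09421 · 0.0175 / 0.0017 = 1106.
Re < 2300 → laminar flow, so f = 64/Re = 64/1106 = 0.05789 (the turbulent correlation is not needed).
Darcy-Weisbach: ΔP = f(L/D)(ρV²/2) = 0.05789·(5.79/0.0175)·(1140·0.09421²/2) = 0.05789·330.9·5.059 = 96.9 Pa.
Head loss h_f = ΔP/(ρg) = 96.9/(1140·9.81) = 0.00866 m.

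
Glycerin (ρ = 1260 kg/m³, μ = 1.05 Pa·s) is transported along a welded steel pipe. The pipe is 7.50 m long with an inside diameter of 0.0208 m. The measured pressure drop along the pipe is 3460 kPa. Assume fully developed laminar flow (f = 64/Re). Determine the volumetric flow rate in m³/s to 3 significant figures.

For laminar flow, f = 64/Re with Re = ρVD/μ, so Darcy-Weisbach reduces to ΔP = 32μLV/D². Solving for V: V = ΔP·D²/(32μL) = 3.46e+06·(0.0208)²/(32·1.05·7.5) = 5.94 m/s.
Check: Re = ρVD/μ = 1260·5.94·0.0208/1.05 = 148.3 < 2300, so the laminar assumption holds.
Q = V·A = 5.94·(π/4·0.0208²) = 0.002018 m³/s = 0.00202 m³/s.

Q ≈ 0.00202 m³/s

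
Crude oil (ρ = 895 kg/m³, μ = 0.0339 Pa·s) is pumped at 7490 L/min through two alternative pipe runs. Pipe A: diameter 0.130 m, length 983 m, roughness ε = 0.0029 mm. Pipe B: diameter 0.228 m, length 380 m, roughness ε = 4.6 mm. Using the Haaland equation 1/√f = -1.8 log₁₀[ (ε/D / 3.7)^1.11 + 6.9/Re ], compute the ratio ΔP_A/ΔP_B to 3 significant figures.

Pipe A: V = Q/A = 0.1248/0.01327 = 9.405 m/s; Re = 3.228e+04; ε/D = 2.23e-05; Haaland → f = 0.02295; ΔP_A = f(L/D)(ρV²/2) = 6.87e+06 Pa.
Pipe B: V = Q/A = 0.1248/0.04083 = 3.058 m/s; Re = 1.84e+04; ε/D = 0.0202; Haaland → f = 0.0509; ΔP_B = f(L/D)(ρV²/2) = 3.549e+05 Pa.
ΔP_A/ΔP_B = 6.87e+06/3.549e+05 = 19.4.

ΔP_A/ΔP_B ≈ 19.4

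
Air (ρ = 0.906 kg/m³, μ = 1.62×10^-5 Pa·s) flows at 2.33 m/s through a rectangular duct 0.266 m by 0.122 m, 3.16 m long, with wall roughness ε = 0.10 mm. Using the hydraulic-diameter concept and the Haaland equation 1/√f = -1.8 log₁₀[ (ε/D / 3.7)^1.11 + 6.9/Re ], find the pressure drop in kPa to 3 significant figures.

Hydraulic diameter D_h = 4A/P = 4·(0.266·0.122)/(2·(0.266+0.122)) = 0.1298/0.776 = 0.1673 m.
Re = ρVD_h/μ = 0.906·2.33·0.1673/1.62e-05 = 2.18e+04.
ε/D_h = 0.0001/0.1673 = 0.000598; Haaland gives 1/√f = -1.8 log₁₀[6.18e-05+0.000317] = 6.16, so f = 0.02636.
ΔP = f(L/D_h)(ρV²/2) = 0.02636·3.16/0.1673·2.459 = 1.224 Pa.
ΔP = 0.00122 kPa.

ΔP ≈ 0.00122 kPa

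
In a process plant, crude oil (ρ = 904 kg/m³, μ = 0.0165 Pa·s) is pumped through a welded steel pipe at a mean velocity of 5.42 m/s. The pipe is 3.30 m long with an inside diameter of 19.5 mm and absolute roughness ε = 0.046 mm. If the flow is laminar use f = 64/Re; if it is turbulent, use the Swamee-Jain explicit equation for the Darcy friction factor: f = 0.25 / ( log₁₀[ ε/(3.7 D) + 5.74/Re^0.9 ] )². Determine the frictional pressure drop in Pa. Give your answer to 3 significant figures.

ΔP ≈ 88200 Pa

Reynolds number Re = ρVD/μ = 904 · 5.42 · 0.0195 / 0.0165 = 5791.
Re > 4000 → turbulent. Relative roughness ε/D = 4.6e-05/0.0195 = 0.00236. Swamee-Jain: f = 0.25/(log₁₀[0.00236/3.7 + 5.74/5791^0.9])² = 0.25/(log₁₀[0.000638 + 0.00236])² = 0.25/(-2.524)² = 0.03926.
Darcy-Weisbach: ΔP = f(L/D)(ρV²/2) = 0.03926·(3.3/0.0195)·(904·5.42²/2) = 0.03926·169.2·1.328e+04 = 8.821e+04 Pa.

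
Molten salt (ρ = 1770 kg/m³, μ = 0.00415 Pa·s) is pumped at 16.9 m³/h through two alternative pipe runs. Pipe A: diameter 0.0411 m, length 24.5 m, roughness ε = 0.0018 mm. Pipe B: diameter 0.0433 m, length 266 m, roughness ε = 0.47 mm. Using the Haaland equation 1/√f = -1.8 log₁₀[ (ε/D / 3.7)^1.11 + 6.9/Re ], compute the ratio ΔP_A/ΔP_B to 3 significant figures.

ΔP_A/ΔP_B ≈ 0.0595

Pipe A: V = Q/A = 0.004694/0.001327 = 3.538 m/s; Re = 6.203e+04; ε/D = 4.38e-05; Haaland → f = 0.01988; ΔP_A = f(L/D)(ρV²/2) = 1.313e+05 Pa.
Pipe B: V = Q/A = 0.004694/0.001473 = 3.188 m/s; Re = 5.888e+04; ε/D = 0.0109; Haaland → f = 0.03995; ΔP_B = f(L/D)(ρV²/2) = 2.208e+06 Pa.
ΔP_A/ΔP_B = 1.313e+05/2.208e+06 = 0.0595.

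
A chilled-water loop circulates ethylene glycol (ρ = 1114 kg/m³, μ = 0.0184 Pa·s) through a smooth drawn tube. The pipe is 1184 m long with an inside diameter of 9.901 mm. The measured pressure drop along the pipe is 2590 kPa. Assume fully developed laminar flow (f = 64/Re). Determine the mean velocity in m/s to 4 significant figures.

For laminar flow, f = 64/Re with Re = ρVD/μ, so Darcy-Weisbach reduces to ΔP = 32μLV/D². Solving for V: V = ΔP·D²/(32μL) = 2.59e+06·(0.009901)²/(32·0.0184·1184) = 0.3642 m/s.
Check: Re = ρVD/μ = 1114·0.3642·0.009901/0.0184 = 218.3 < 2300, so the laminar assumption holds.

V ≈ 0.3642 m/s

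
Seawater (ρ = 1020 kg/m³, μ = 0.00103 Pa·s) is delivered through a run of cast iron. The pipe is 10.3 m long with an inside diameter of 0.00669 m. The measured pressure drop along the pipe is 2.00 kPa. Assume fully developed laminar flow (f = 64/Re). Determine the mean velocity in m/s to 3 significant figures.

V ≈ 0.264 m/s

For laminar flow, f = 64/Re with Re = ρVD/μ, so Darcy-Weisbach reduces to ΔP = 32μLV/D². Solving for V: V = ΔP·D²/(32μL) = 2000·(0.00669)²/(32·0.00103·10.3) = 0.2637 m/s.
Check: Re = ρVD/μ = 1020·0.2637·0.00669/0.00103 = 1747 < 2300, so the laminar assumption holds.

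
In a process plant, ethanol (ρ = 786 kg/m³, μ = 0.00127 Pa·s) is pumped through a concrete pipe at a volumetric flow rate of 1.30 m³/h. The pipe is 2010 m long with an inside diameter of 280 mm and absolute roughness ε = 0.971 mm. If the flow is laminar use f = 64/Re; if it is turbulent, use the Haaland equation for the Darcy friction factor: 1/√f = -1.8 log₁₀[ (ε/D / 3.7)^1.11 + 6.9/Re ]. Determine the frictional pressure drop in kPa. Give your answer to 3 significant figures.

Q = 1.30 m³/h = 1.30/3600 = 0.0003611 m³/s.
Cross-sectional area A = πD²/4 = π(0.28)²/4 = 0.06158 m²; mean velocity V = Q/A = 0.0003611/0.06158 = 0.005865 m/s.
Reynolds number Re = ρVD/μ = 786 · 0.005865 · 0.28 / 0.00127 = 1016.
Re < 2300 → laminar flow, so f = 64/Re = 64/1016 = 0.06298 (the turbulent correlation is not needed).
Darcy-Weisbach: ΔP = f(L/D)(ρV²/2) = 0.06298·(2010/0.28)·(786·0.005865²/2) = 0.06298·7179·0.01352 = 6.11 Pa.
ΔP = 6.11 Pa = 0.00611 kPa.

ΔP ≈ 0.00611 kPa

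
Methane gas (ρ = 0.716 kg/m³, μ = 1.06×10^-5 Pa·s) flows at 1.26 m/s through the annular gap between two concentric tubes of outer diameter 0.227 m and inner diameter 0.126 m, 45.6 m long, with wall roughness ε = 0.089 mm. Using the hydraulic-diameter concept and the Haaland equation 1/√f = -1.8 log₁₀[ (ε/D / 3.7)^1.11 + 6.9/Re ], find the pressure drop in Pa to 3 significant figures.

Hydraulic diameter D_h = 4A/P = D_o - D_i = 0.227 - 0.126 = 0.101 m.
Re = ρVD_h/μ = 0.716·1.26·0.101/1.06e-05 = 8596.
ε/D_h = 8.9e-05/0.101 = 0.000881; Haaland gives 1/√f = -1.8 log₁₀[9.51e-05+0.000803] = 5.484, so f = 0.03325.
ΔP = f(L/D_h)(ρV²/2) = 0.03325·45.6/0.101·0.5684 = 8.532 Pa.

ΔP ≈ 8.53 Pa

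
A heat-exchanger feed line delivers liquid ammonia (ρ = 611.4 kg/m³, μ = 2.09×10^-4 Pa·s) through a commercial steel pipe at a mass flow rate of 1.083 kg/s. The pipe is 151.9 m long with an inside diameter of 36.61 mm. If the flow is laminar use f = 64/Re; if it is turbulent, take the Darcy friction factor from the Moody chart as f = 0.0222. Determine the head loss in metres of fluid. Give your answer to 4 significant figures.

h_f ≈ 13.29 m

A = πD²/4 = π(0.03661)²/4 = 0.001053 m²; mean velocity V = ṁ/(ρA) = 1.083/(611.4 · 0.001053) = 1.683 m/s.
Reynolds number Re = ρVD/μ = 611.4 · 1.683 · 0.03661 / 0.000209 = 1.802e+05.
Re > 4000 → turbulent; use the Moody-chart value f = 0.0222.
Darcy-Weisbach: ΔP = f(L/D)(ρV²/2) = 0.0222·(151.9/0.03661)·(611.4·1.683²/2) = 0.0222·4149·865.6 = 7.973e+04 Pa.
Head loss h_f = ΔP/(ρg) = 7.973e+04/(611.4·9.81) = 13.29 m.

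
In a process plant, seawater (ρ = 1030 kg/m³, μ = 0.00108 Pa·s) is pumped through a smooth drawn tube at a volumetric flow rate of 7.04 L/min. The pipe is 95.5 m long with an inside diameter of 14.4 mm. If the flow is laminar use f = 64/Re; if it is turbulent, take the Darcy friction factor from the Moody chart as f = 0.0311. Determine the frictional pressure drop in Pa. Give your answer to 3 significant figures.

ΔP ≈ 55100 Pa

Q = 7.04 L/min = 7.04/60000 = 0.0001173 m³/s.
Cross-sectional area A = πD²/4 = π(0.0144)²/4 = 0.0001629 m²; mean velocity V = Q/A = 0.0001173/0.0001629 = 0.7205 m/s.
Reynolds number Re = ρVD/μ = 1030 · 0.7205 · 0.0144 / 0.00108 = 9894.
Re > 4000 → turbulent; use the Moody-chart value f = 0.0311.
Darcy-Weisbach: ΔP = f(L/D)(ρV²/2) = 0.0311·(95.5/0.0144)·(1030·0.7205²/2) = 0.0311·6632·267.3 = 5.513e+04 Pa.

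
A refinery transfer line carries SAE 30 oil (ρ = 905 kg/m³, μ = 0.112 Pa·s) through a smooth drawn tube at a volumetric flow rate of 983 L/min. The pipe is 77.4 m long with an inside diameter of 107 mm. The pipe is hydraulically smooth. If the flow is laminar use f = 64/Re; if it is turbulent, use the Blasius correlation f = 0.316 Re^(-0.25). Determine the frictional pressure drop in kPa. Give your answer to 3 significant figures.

Q = 983 L/min = 983/60000 = 0.01638 m³/s.
Cross-sectional area A = πD²/4 = π(0.107)²/4 = 0.008992 m²; mean velocity V = Q/A = 0.01638/0.008992 = 1.822 m/s.
Reynolds number Re = ρVD/μ = 905 · 1.822 · 0.107 / 0.112 = 1575.
Re < 2300 → laminar flow, so f = 64/Re = 64/1575 = 0.04063 (the turbulent correlation is not needed).
Darcy-Weisbach: ΔP = f(L/D)(ρV²/2) = 0.04063·(77.4/0.107)·(905·1.822²/2) = 0.04063·723.4·1502 = 4.415e+04 Pa.
ΔP = 4.415e+04 Pa = 44.1 kPa.

ΔP ≈ 44.1 kPa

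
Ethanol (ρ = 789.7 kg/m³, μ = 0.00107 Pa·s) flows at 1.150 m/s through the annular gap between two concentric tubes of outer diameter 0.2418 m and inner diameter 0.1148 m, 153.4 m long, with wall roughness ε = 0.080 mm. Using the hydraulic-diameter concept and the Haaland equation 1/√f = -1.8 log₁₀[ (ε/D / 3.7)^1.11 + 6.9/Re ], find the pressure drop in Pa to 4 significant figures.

Hydraulic diameter D_h = 4A/P = D_o - D_i = 0.2418 - 0.1148 = 0.127 m.
Re = ρVD_h/μ = 789.7·1.15·0.127/0.00107 = 1.078e+05.
ε/D_h = 8e-05/0.127 = 0.00063; Haaland gives 1/√f = -1.8 log₁₀[6.55e-05+6.4e-05] = 6.998, so f = 0.02042.
ΔP = f(L/D_h)(ρV²/2) = 0.02042·153.4/0.127·522.2 = 1.288e+04 Pa.

ΔP ≈ 12880 Pa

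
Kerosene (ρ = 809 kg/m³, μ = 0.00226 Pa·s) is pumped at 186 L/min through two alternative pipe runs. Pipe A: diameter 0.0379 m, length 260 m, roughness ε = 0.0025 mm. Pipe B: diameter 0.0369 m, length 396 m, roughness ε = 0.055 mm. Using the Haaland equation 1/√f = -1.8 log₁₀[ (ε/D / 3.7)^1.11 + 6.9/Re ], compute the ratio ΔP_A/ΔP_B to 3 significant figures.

ΔP_A/ΔP_B ≈ 0.495

Pipe A: V = Q/A = 0.0031/0.001128 = 2.748 m/s; Re = 3.728e+04; ε/D = 6.6e-05; Haaland → f = 0.0223; ΔP_A = f(L/D)(ρV²/2) = 4.673e+05 Pa.
Pipe B: V = Q/A = 0.0031/0.001069 = 2.899 m/s; Re = 3.829e+04; ε/D = 0.00149; Haaland → f = 0.02585; ΔP_B = f(L/D)(ρV²/2) = 9.431e+05 Pa.
ΔP_A/ΔP_B = 4.673e+05/9.431e+05 = 0.495.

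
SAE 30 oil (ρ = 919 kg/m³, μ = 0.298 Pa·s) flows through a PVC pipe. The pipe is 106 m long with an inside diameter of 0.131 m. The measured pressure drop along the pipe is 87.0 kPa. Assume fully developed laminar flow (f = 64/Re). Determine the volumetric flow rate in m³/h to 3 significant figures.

For laminar flow, f = 64/Re with Re = ρVD/μ, so Darcy-Weisbach reduces to ΔP = 32μLV/D². Solving for V: V = ΔP·D²/(32μL) = 8.7e+04·(0.131)²/(32·0.298·106) = 1.477 m/s.
Check: Re = ρVD/μ = 919·1.477·0.131/0.298 = 596.7 < 2300, so the laminar assumption holds.
Q = V·A = 1.477·(π/4·0.131²) = 0.01991 m³/s = 71.7 m³/h.

Q ≈ 71.7 m³/h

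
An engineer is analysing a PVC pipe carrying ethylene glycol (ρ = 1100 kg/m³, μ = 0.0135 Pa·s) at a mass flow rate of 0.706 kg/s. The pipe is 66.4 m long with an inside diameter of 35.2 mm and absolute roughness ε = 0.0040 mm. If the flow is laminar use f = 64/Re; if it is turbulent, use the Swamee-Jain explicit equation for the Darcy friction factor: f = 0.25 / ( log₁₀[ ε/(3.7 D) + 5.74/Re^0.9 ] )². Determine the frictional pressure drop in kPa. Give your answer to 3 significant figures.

ΔP ≈ 15.3 kPa

A = πD²/4 = π(0.0352)²/4 = 0.0009731 m²; mean velocity V = ṁ/(ρA) = 0.706/(1100 · 0.0009731) = 0.6595 m/s.
Reynolds number Re = ρVD/μ = 1100 · 0.6595 · 0.0352 / 0.0135 = 1892.
Re < 2300 → laminar flow, so f = 64/Re = 64/1892 = 0.03383 (the turbulent correlation is not needed).
Darcy-Weisbach: ΔP = f(L/D)(ρV²/2) = 0.03383·(66.4/0.0352)·(1100·0.6595²/2) = 0.03383·1886·239.2 = 1.527e+04 Pa.
ΔP = 1.527e+04 Pa = 15.3 kPa.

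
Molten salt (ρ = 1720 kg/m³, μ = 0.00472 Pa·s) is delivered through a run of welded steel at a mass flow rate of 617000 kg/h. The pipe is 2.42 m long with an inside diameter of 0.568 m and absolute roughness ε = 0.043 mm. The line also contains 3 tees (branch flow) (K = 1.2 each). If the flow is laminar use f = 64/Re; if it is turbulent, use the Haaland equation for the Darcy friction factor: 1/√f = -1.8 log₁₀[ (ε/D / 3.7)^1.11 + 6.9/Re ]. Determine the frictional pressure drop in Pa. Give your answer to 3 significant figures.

ΔP ≈ 489 Pa

ṁ = 617000 kg/h = 617000/3600 = 171.4 kg/s.
A = πD²/4 = π(0.568)²/4 = 0.2534 m²; mean velocity V = ṁ/(ρA) = 171.4/(1720 · 0.2534) = 0.3932 m/s.
Reynolds number Re = ρVD/μ = 1720 · 0.3932 · 0.568 / 0.00472 = 8.14e+04.
Re > 4000 → turbulent. Relative roughness ε/D = 4.3e-05/0.568 = 7.57e-05. Haaland: 1/√f = -1.8 log₁₀[(7.57e-05/3.7)^1.11 + 6.9/8.14e+04] = -1.8 log₁₀[6.24e-06 + 8.48e-05] = 7.274, so f = 0.0189.
Total minor-loss coefficient ΣK = 3·1.2 = 3.6.
ΔP = [f·L/D + ΣK]·(ρV²/2) = [0.0189·2.42/0.568 + 3.6]·(1720·0.3932²/2) = [0.08053 + 3.6]·133 = 489.5 Pa.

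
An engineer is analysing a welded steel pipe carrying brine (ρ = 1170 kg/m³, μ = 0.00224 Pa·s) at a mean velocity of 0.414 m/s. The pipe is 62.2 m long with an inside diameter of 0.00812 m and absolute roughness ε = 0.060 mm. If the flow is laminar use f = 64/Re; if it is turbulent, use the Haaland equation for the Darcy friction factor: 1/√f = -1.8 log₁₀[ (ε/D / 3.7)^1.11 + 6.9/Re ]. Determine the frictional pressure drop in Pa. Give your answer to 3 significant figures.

ΔP ≈ 28000 Pa

Reynolds number Re = ρVD/μ = 1170 · 0.414 · 0.00812 / 0.00224 = 1756.
Re < 2300 → laminar flow, so f = 64/Re = 64/1756 = 0.03645 (the turbulent correlation is not needed).
Darcy-Weisbach: ΔP = f(L/D)(ρV²/2) = 0.03645·(62.2/0.00812)·(1170·0.414²/2) = 0.03645·7660·100.3 = 2.799e+04 Pa.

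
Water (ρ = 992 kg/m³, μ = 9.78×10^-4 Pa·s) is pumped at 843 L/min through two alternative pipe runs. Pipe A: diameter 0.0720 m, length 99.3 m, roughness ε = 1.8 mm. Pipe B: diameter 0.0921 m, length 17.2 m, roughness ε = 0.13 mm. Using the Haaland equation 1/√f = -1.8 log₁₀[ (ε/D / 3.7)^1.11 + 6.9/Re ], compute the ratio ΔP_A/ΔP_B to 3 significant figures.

ΔP_A/ΔP_B ≈ 47.0

Pipe A: V = Q/A = 0.01405/0.004072 = 3.451 m/s; Re = 2.52e+05; ε/D = 0.025; Haaland → f = 0.05332; ΔP_A = f(L/D)(ρV²/2) = 4.343e+05 Pa.
Pipe B: V = Q/A = 0.01405/0.006662 = 2.109 m/s; Re = 1.97e+05; ε/D = 0.00141; Haaland → f = 0.02244; ΔP_B = f(L/D)(ρV²/2) = 9244 Pa.
ΔP_A/ΔP_B = 4.343e+05/9244 = 47.0.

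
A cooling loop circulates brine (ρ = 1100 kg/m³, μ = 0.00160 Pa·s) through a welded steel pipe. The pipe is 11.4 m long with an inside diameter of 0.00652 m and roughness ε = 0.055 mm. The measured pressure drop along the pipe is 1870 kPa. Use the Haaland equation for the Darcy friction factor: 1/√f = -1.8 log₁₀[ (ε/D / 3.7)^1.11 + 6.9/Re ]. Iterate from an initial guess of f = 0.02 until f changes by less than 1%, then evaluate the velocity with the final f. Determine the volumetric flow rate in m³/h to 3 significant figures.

Q ≈ 0.863 m³/h

Rearranging Darcy-Weisbach: V = √(2·ΔP·D/(f·L·ρ)). With ε/D = 5.5e-05/0.00652 = 0.00844, iterate starting from f = 0.02:
  f = 0.02 → V = √(2·1.87e+06·0.00652/(0.02·11.4·1100)) = 9.86 m/s; Re = ρVD/μ = 4.42e+04; f → 0.03726
  f = 0.03726 → V = 7.224 m/s; Re = 3.238e+04; f → 0.03774
  f = 0.03774 → V = 7.179 m/s; Re = 3.218e+04; f → 0.03775
Converged (Δf/f < 1%). With the final f = 0.03775: V = √(2·1.87e+06·0.00652/(0.03775·11.4·1100)) = 7.177 m/s.
Q = V·A = 7.177·(π/4·0.00652²) = 0.0002396 m³/s = 0.863 m³/h.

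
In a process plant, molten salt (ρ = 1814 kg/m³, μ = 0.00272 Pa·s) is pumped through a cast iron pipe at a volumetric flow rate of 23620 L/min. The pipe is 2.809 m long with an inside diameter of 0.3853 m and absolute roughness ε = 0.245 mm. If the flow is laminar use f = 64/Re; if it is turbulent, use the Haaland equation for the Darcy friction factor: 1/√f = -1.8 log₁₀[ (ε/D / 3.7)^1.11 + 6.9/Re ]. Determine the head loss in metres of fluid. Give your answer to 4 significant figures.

h_f ≈ 0.07666 m

Q = 23620 L/min = 23620/60000 = 0.3937 m³/s.
Cross-sectional area A = πD²/4 = π(0.3853)²/4 = 0.1166 m²; mean velocity V = Q/A = 0.3937/0.1166 = 3.376 m/s.
Reynolds number Re = ρVD/μ = 1814 · 3.376 · 0.3853 / 0.00272 = 8.676e+05.
Re > 4000 → turbulent. Relative roughness ε/D = 0.000245/0.3853 = 0.000636. Haaland: 1/√f = -1.8 log₁₀[(0.000636/3.7)^1.11 + 6.9/8.676e+05] = -1.8 log₁₀[6.62e-05 + 7.95e-06] = 7.433, so f = 0.0181.
Darcy-Weisbach: ΔP = f(L/D)(ρV²/2) = 0.0181·(2.809/0.3853)·(1814·3.376²/2) = 0.0181·7.29·1.034e+04 = 1364 Pa.
Head loss h_f = ΔP/(ρg) = 1364/(1814·9.81) = 0.07666 m.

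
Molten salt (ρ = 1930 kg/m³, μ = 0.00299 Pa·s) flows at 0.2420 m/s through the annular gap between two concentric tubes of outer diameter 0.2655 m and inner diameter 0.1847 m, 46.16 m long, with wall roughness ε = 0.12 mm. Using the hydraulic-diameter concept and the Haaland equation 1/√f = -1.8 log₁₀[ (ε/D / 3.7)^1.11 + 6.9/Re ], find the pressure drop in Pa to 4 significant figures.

ΔP ≈ 1008 Pa

Hydraulic diameter D_h = 4A/P = D_o - D_i = 0.2655 - 0.1847 = 0.0808 m.
Re = ρVD_h/μ = 1930·0.242·0.0808/0.00299 = 1.262e+04.
ε/D_h = 0.00012/0.0808 = 0.00149; Haaland gives 1/√f = -1.8 log₁₀[0.00017+0.000547] = 5.661, so f = 0.03121.
ΔP = f(L/D_h)(ρV²/2) = 0.03121·46.16/0.0808·56.51 = 1008 Pa.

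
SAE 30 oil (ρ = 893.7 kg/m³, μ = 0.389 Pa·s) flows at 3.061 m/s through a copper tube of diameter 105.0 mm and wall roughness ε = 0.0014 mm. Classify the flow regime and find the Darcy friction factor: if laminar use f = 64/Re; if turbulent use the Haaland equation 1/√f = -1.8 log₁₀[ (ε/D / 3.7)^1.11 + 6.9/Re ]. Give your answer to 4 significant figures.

f ≈ 0.08667

Re = ρVD/μ = 893.7·3.061·0.105/0.389 = 738.4.
Re < 2300 → laminar, so f = 64/Re = 0.08667 (roughness is irrelevant in laminar flow).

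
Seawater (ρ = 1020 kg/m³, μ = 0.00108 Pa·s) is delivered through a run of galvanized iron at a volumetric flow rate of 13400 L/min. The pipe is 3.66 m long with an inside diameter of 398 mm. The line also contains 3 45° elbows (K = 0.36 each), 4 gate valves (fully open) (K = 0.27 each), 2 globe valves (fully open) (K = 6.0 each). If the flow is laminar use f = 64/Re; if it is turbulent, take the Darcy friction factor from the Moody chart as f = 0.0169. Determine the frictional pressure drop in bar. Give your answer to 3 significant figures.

Q = 13400 L/min = 13400/60000 = 0.2233 m³/s.
Cross-sectional area A = πD²/4 = π(0.398)²/4 = 0.1244 m²; mean velocity V = Q/A = 0.2233/0.1244 = 1.795 m/s.
Reynolds number Re = ρVD/μ = 1020 · 1.795 · 0.398 / 0.00108 = 6.748e+05.
Re > 4000 → turbulent; use the Moody-chart value f = 0.0169.
Total minor-loss coefficient ΣK = 3·0.36 + 4·0.27 + 2·6 = 14.2.
ΔP = [f·L/D + ΣK]·(ρV²/2) = [0.0169·3.66/0.398 + 14.2]·(1020·1.795²/2) = [0.1554 + 14.2]·1643 = 2.353e+04 Pa.
ΔP = 2.353e+04 Pa = 0.235 bar.

ΔP ≈ 0.235 bar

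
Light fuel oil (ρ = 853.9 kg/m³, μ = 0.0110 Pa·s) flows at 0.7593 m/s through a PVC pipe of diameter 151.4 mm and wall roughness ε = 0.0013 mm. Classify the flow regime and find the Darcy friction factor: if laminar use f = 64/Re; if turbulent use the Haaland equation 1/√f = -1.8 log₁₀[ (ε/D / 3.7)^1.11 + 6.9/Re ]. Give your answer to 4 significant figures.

Re = ρVD/μ = 853.9·0.7593·0.1514/0.011 = 8924.
Re > 4000 → turbulent. ε/D = 1.3e-06/0.1514 = 8.59e-06; Haaland: 1/√f = -1.8 log₁₀[5.57e-07 + 0.000773] = 5.601, so f = 0.03188.

f ≈ 0.03188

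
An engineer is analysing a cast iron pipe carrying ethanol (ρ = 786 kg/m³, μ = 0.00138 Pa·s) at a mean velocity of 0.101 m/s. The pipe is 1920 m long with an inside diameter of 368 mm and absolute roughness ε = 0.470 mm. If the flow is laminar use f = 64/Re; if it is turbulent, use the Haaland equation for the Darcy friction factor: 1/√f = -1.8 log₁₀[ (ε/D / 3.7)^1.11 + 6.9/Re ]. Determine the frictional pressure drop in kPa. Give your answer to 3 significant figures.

ΔP ≈ 0.583 kPa

Reynolds number Re = ρVD/μ = 786 · 0.101 · 0.368 / 0.00138 = 2.117e+04.
Re > 4000 → turbulent. Relative roughness ε/D = 0.00047/0.368 = 0.00128. Haaland: 1/√f = -1.8 log₁₀[(0.00128/3.7)^1.11 + 6.9/2.117e+04] = -1.8 log₁₀[0.000144 + 0.000326] = 5.991, so f = 0.02786.
Darcy-Weisbach: ΔP = f(L/D)(ρV²/2) = 0.02786·(1920/0.368)·(786·0.101²/2) = 0.02786·5217·4.009 = 582.8 Pa.
ΔP = 582.8 Pa = 0.583 kPa.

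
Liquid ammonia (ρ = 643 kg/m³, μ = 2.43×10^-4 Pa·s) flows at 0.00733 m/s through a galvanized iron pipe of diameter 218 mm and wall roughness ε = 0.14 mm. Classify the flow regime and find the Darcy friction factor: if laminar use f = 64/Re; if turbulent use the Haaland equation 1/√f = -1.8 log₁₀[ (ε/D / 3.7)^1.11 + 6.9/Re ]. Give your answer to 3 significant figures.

Re = ρVD/μ = 643·0.00733·0.218/0.000243 = 4228.
Re > 4000 → turbulent. ε/D = 0.00014/0.218 = 0.000642; Haaland: 1/√f = -1.8 log₁₀[6.7e-05 + 0.00163] = 4.986, so f = 0.04023.

f ≈ 0.0402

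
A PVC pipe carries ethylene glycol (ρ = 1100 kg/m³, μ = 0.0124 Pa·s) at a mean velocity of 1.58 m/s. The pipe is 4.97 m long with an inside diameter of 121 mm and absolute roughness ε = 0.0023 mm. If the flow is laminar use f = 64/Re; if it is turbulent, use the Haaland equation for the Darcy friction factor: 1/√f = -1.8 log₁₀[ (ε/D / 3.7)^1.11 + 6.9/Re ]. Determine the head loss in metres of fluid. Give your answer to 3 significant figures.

h_f ≈ 0.140 m

Reynolds number Re = ρVD/μ = 1100 · 1.58 · 0.121 / 0.0124 = 1.696e+04.
Re > 4000 → turbulent. Relative roughness ε/D = 2.3e-06/0.121 = 1.9e-05. Haaland: 1/√f = -1.8 log₁₀[(1.9e-05/3.7)^1.11 + 6.9/1.696e+04] = -1.8 log₁₀[1.35e-06 + 0.000407] = 6.1, so f = 0.02687.
Darcy-Weisbach: ΔP = f(L/D)(ρV²/2) = 0.02687·(4.97/0.121)·(1100·1.58²/2) = 0.02687·41.07·1373 = 1515 Pa.
Head loss h_f = ΔP/(ρg) = 1515/(1100·9.81) = 0.140 m.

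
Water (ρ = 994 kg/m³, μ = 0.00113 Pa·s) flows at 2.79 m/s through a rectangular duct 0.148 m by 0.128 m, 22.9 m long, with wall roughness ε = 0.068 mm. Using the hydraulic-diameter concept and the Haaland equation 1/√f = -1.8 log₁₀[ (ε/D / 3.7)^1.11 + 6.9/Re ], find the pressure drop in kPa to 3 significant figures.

Hydraulic diameter D_h = 4A/P = 4·(0.148·0.128)/(2·(0.148+0.128)) = 0.07578/0.552 = 0.1373 m.
Re = ρVD_h/μ = 994·2.79·0.1373/0.00113 = 3.369e+05.
ε/D_h = 6.8e-05/0.1373 = 0.000495; Haaland gives 1/√f = -1.8 log₁₀[5.02e-05+2.05e-05] = 7.471, so f = 0.01791.
ΔP = f(L/D_h)(ρV²/2) = 0.01791·22.9/0.1373·3869 = 1.156e+04 Pa.
ΔP = 11.6 kPa.

ΔP ≈ 11.6 kPa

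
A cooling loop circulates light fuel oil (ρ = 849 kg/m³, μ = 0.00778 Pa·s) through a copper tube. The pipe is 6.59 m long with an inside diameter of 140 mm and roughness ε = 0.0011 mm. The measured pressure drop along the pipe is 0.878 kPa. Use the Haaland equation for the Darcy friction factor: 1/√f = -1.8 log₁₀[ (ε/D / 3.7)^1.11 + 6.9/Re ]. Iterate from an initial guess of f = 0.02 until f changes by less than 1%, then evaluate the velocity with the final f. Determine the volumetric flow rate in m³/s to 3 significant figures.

Q ≈ 0.0201 m³/s

Rearranging Darcy-Weisbach: V = √(2·ΔP·D/(f·L·ρ)). With ε/D = 1.1e-06/0.14 = 7.86e-06, iterate starting from f = 0.02:
  f = 0.02 → V = √(2·878·0.14/(0.02·6.59·849)) = 1.482 m/s; Re = ρVD/μ = 2.264e+04; f → 0.02497
  f = 0.02497 → V = 1.326 m/s; Re = 2.026e+04; f → 0.02567
  f = 0.02567 → V = 1.308 m/s; Re = 1.999e+04; f → 0.02576
Converged (Δf/f < 1%). With the final f = 0.02576: V = √(2·878·0.14/(0.02576·6.59·849)) = 1.306 m/s.
Q = V·A = 1.306·(π/4·0.14²) = 0.0201 m³/s = 0.0201 m³/s.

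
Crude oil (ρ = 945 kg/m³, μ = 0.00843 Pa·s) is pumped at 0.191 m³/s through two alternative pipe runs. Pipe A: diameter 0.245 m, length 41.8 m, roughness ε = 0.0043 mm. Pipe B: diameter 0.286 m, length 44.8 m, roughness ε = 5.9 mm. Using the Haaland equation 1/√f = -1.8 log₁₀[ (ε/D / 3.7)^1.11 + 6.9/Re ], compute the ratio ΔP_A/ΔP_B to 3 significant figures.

ΔP_A/ΔP_B ≈ 0.712

Pipe A: V = Q/A = 0.191/0.04714 = 4.051 m/s; Re = 1.113e+05; ε/D = 1.76e-05; Haaland → f = 0.01751; ΔP_A = f(L/D)(ρV²/2) = 2.316e+04 Pa.
Pipe B: V = Q/A = 0.191/0.06424 = 2.973 m/s; Re = 9.532e+04; ε/D = 0.0206; Haaland → f = 0.04971; ΔP_B = f(L/D)(ρV²/2) = 3.252e+04 Pa.
ΔP_A/ΔP_B = 2.316e+04/3.252e+04 = 0.712.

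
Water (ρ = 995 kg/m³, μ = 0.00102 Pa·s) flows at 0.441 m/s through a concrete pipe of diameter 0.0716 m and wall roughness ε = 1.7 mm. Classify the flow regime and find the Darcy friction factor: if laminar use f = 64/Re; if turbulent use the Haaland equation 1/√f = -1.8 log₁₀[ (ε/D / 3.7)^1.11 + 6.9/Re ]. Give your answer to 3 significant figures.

Re = ρVD/μ = 995·0.441·0.0716/0.00102 = 3.08e+04.
Re > 4000 → turbulent. ε/D = 0.0017/0.0716 = 0.0237; Haaland: 1/√f = -1.8 log₁₀[0.00368 + 0.000224] = 4.335, so f = 0.05322.

f ≈ 0.0532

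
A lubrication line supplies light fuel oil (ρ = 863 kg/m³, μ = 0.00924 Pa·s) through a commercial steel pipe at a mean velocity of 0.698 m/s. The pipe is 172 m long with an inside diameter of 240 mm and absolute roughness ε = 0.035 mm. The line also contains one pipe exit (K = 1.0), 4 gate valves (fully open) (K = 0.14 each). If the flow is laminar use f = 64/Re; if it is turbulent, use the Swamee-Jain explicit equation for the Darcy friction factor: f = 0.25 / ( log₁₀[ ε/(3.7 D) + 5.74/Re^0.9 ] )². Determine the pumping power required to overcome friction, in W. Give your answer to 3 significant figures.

Reynolds number Re = ρVD/μ = 863 · 0.698 · 0.24 / 0.00924 = 1.565e+04.
Re > 4000 → turbulent. Relative roughness ε/D = 3.5e-05/0.24 = 0.000146. Swamee-Jain: f = 0.25/(log₁₀[0.000146/3.7 + 5.74/1.565e+04^0.9])² = 0.25/(log₁₀[3.94e-05 + 0.000964])² = 0.25/(-2.999)² = 0.0278.
Total minor-loss coefficient ΣK = 1·1 + 4·0.14 = 1.56.
ΔP = [f·L/D + ΣK]·(ρV²/2) = [0.0278·172/0.24 + 1.56]·(863·0.698²/2) = [19.93 + 1.56]·210.2 = 4517 Pa.
Q = V·A = 0.698·0.04524 = 0.03158 m³/s.
Pumping power P = QΔP = 0.03158·4517 = 142.6 W = 143 W.

P ≈ 143 W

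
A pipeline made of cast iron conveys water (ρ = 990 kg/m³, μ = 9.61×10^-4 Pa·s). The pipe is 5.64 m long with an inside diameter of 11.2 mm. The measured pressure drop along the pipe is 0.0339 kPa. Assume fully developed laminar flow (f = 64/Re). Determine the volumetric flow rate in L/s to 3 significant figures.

Q ≈ 0.00242 L/s

For laminar flow, f = 64/Re with Re = ρVD/μ, so Darcy-Weisbach reduces to ΔP = 32μLV/D². Solving for V: V = ΔP·D²/(32μL) = 33.9·(0.0112)²/(32·0.000961·5.64) = 0.02452 m/s.
Check: Re = ρVD/μ = 990·0.02452·0.0112/0.000961 = 282.9 < 2300, so the laminar assumption holds.
Q = V·A = 0.02452·(π/4·0.0112²) = 2.416e-06 m³/s = 0.00242 L/s.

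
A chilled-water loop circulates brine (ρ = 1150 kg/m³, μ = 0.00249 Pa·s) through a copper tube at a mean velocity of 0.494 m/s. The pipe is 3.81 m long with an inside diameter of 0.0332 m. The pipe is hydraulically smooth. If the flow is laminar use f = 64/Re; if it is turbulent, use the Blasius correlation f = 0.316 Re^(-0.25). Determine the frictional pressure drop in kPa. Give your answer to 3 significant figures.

Reynolds number Re = ρVD/μ = 1150 · 0.494 · 0.0332 / 0.00249 = 7575.
Re > 4000 → turbulent. Smooth-pipe (Blasius): f = 0.316 Re^(-0.25) = 0.316/(7575)^0.25 = 0.03387.
Darcy-Weisbach: ΔP = f(L/D)(ρV²/2) = 0.03387·(3.81/0.0332)·(1150·0.494²/2) = 0.03387·114.8·140.3 = 545.4 Pa.
ΔP = 545.4 Pa = 0.545 kPa.

ΔP ≈ 0.545 kPa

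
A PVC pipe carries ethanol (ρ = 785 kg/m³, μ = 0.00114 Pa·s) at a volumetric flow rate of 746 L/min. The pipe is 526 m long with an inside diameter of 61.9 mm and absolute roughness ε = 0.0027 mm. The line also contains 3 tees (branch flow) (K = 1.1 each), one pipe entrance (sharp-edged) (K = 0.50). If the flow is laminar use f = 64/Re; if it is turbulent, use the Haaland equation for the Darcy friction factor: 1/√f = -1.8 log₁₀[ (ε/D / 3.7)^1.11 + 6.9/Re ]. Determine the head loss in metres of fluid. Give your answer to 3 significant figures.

h_f ≈ 123 m

Q = 746 L/min = 746/60000 = 0.01243 m³/s.
Cross-sectional area A = πD²/4 = π(0.0619)²/4 = 0.003009 m²; mean velocity V = Q/A = 0.01243/0.003009 = 4.132 m/s.
Reynolds number Re = ρVD/μ = 785 · 4.132 · 0.0619 / 0.00114 = 1.761e+05.
Re > 4000 → turbulent. Relative roughness ε/D = 2.7e-06/0.0619 = 4.36e-05. Haaland: 1/√f = -1.8 log₁₀[(4.36e-05/3.7)^1.11 + 6.9/1.761e+05] = -1.8 log₁₀[3.38e-06 + 3.92e-05] = 7.868, so f = 0.01615.
Total minor-loss coefficient ΣK = 3·1.1 + 1·0.5 = 3.8.
ΔP = [f·L/D + ΣK]·(ρV²/2) = [0.01615·526/0.0619 + 3.8]·(785·4.132²/2) = [137.3 + 3.8]·6700 = 9.452e+05 Pa.
Head loss h_f = ΔP/(ρg) = 9.452e+05/(785·9.81) = 123 m.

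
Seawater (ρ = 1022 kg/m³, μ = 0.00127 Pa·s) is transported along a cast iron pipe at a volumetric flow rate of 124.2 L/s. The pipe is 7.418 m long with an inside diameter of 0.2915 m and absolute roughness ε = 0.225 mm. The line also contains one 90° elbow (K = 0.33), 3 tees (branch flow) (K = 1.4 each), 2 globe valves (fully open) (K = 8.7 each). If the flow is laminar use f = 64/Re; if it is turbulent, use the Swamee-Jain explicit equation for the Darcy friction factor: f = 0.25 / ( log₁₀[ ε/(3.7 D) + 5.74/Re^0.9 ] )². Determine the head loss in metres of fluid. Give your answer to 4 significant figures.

Q = 124.2 L/s = 124.2/1000 = 0.1242 m³/s.
Cross-sectional area A = πD²/4 = π(0.2915)²/4 = 0.06674 m²; mean velocity V = Q/A = 0.1242/0.06674 = 1.861 m/s.
Reynolds number Re = ρVD/μ = 1022 · 1.861 · 0.2915 / 0.00127 = 4.366e+05.
Re > 4000 → turbulent. Relative roughness ε/D = 0.000225/0.2915 = 0.000772. Swamee-Jain: f = 0.25/(log₁₀[0.000772/3.7 + 5.74/4.366e+05^0.9])² = 0.25/(log₁₀[0.000209 + 4.82e-05])² = 0.25/(-3.59)² = 0.01939.
Total minor-loss coefficient ΣK = 1·0.33 + 3·1.4 + 2·8.7 = 21.9.
ΔP = [f·L/D + ΣK]·(ρV²/2) = [0.01939·7.418/0.2915 + 21.9]·(1022·1.861²/2) = [0.4935 + 21.9]·1770 = 3.969e+04 Pa.
Head loss h_f = ΔP/(ρg) = 3.969e+04/(1022·9.81) = 3.958 m.

h_f ≈ 3.958 m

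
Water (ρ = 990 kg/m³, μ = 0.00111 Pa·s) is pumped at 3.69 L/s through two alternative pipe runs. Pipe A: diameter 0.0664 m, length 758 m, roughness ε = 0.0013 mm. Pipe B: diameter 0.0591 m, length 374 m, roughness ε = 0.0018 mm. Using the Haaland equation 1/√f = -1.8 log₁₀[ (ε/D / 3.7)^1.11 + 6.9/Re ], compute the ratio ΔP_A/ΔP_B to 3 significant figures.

Pipe A: V = Q/A = 0.00369/0.003463 = 1.066 m/s; Re = 6.311e+04; ε/D = 1.96e-05; Haaland → f = 0.01972; ΔP_A = f(L/D)(ρV²/2) = 1.266e+05 Pa.
Pipe B: V = Q/A = 0.00369/0.002743 = 1.345 m/s; Re = 7.09e+04; ε/D = 3.05e-05; Haaland → f = 0.01927; ΔP_B = f(L/D)(ρV²/2) = 1.092e+05 Pa.
ΔP_A/ΔP_B = 1.266e+05/1.092e+05 = 1.16.

ΔP_A/ΔP_B ≈ 1.16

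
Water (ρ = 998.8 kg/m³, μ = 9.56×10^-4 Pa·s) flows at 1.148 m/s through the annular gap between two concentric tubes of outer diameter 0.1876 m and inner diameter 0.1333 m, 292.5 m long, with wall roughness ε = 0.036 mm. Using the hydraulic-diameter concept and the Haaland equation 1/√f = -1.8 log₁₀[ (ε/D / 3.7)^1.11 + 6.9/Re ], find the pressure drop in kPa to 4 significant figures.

ΔP ≈ 77.56 kPa

Hydraulic diameter D_h = 4A/P = D_o - D_i = 0.1876 - 0.1333 = 0.0543 m.
Re = ρVD_h/μ = 998.8·1.148·0.0543/0.000956 = 6.513e+04.
ε/D_h = 3.6e-05/0.0543 = 0.000663; Haaland gives 1/√f = -1.8 log₁₀[6.94e-05+0.000106] = 6.761, so f = 0.02188.
ΔP = f(L/D_h)(ρV²/2) = 0.02188·292.5/0.0543·658.2 = 7.756e+04 Pa.
ΔP = 77.56 kPa.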